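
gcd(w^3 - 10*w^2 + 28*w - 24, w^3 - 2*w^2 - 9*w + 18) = w - 2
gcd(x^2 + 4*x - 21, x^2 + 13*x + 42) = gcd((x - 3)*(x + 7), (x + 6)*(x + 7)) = x + 7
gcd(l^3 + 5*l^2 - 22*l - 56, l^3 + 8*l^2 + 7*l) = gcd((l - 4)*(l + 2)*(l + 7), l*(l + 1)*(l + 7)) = l + 7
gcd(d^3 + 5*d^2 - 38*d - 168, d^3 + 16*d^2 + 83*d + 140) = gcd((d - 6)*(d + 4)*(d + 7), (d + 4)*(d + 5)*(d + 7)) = d^2 + 11*d + 28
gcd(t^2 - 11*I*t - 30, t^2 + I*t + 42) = t - 6*I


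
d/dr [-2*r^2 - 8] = -4*r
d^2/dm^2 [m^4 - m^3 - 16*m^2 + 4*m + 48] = 12*m^2 - 6*m - 32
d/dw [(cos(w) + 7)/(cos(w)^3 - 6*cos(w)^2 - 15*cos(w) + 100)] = (25*cos(w) + cos(2*w) + 42)*sin(w)/((cos(w) - 5)^3*(cos(w) + 4)^2)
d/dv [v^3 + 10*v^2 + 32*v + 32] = 3*v^2 + 20*v + 32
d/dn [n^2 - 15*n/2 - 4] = 2*n - 15/2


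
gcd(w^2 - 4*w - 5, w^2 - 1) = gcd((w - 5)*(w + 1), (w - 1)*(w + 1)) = w + 1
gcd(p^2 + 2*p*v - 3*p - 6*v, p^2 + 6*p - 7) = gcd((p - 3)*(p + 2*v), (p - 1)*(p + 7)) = 1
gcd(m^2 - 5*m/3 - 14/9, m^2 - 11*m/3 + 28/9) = m - 7/3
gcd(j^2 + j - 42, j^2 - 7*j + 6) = j - 6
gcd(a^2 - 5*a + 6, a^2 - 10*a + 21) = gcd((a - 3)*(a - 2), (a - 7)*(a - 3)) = a - 3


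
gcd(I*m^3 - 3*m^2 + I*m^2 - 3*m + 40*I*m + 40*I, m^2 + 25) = m - 5*I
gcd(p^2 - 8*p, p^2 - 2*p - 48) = p - 8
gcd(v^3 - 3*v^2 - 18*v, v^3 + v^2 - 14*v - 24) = v + 3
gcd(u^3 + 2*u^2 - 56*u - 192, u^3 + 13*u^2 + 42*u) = u + 6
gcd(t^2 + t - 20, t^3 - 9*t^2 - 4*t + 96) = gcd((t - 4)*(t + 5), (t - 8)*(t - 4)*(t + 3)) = t - 4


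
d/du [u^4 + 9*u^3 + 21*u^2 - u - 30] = 4*u^3 + 27*u^2 + 42*u - 1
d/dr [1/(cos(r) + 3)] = sin(r)/(cos(r) + 3)^2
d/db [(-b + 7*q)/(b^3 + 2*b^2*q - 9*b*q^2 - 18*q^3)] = (-b^3 - 2*b^2*q + 9*b*q^2 + 18*q^3 + (b - 7*q)*(3*b^2 + 4*b*q - 9*q^2))/(b^3 + 2*b^2*q - 9*b*q^2 - 18*q^3)^2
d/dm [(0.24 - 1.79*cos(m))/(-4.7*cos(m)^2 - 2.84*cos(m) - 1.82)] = (8.413*cos(m)^2 - 2.256*cos(m) - 3.9394)*sin(m)/(22.09*cos(m)^4 + 26.696*cos(m)^3 + 25.1736*cos(m)^2 + 10.3376*cos(m) + 3.3124)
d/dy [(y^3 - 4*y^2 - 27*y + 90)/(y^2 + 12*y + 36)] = (y^3 + 18*y^2 - 21*y - 342)/(y^3 + 18*y^2 + 108*y + 216)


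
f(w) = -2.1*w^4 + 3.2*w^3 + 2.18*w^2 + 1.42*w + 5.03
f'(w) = -8.4*w^3 + 9.6*w^2 + 4.36*w + 1.42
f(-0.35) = 4.63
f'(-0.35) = 1.43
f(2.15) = 5.09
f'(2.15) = -28.31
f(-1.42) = -10.29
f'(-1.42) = 38.64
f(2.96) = -49.88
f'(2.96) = -119.41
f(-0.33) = 4.66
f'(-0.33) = 1.33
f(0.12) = 5.24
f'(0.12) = 2.07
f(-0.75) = 3.18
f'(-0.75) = 7.09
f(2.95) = -48.70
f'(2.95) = -117.82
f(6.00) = -1938.37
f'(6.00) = -1441.22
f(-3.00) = -236.11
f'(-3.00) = 301.54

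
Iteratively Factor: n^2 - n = (n)*(n - 1)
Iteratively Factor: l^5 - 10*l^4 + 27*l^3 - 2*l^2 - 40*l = (l - 2)*(l^4 - 8*l^3 + 11*l^2 + 20*l) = (l - 2)*(l + 1)*(l^3 - 9*l^2 + 20*l) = (l - 5)*(l - 2)*(l + 1)*(l^2 - 4*l) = l*(l - 5)*(l - 2)*(l + 1)*(l - 4)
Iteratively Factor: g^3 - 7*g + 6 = (g - 2)*(g^2 + 2*g - 3) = (g - 2)*(g + 3)*(g - 1)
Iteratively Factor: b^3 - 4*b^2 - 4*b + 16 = (b - 4)*(b^2 - 4) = (b - 4)*(b + 2)*(b - 2)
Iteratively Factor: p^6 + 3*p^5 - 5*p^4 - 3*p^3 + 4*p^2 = (p)*(p^5 + 3*p^4 - 5*p^3 - 3*p^2 + 4*p) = p*(p + 4)*(p^4 - p^3 - p^2 + p) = p*(p - 1)*(p + 4)*(p^3 - p) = p*(p - 1)^2*(p + 4)*(p^2 + p) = p*(p - 1)^2*(p + 1)*(p + 4)*(p)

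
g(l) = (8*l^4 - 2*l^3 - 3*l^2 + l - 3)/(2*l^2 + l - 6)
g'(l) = (-4*l - 1)*(8*l^4 - 2*l^3 - 3*l^2 + l - 3)/(2*l^2 + l - 6)^2 + (32*l^3 - 6*l^2 - 6*l + 1)/(2*l^2 + l - 6) = (32*l^5 + 20*l^4 - 196*l^3 + 31*l^2 + 48*l - 3)/(4*l^4 + 4*l^3 - 23*l^2 - 12*l + 36)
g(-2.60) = 76.19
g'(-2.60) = 26.38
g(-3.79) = 90.27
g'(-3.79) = -27.79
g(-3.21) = 77.07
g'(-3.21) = -16.45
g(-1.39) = -7.10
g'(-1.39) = 34.20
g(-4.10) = 99.53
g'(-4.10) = -31.80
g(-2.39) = 87.60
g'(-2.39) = 96.92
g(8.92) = 302.34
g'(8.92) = 68.45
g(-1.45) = -9.46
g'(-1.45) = 44.96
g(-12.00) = 625.54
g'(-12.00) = -98.84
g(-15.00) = 958.17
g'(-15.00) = -122.91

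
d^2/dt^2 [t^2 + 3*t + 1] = 2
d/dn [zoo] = 0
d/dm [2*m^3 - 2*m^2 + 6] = 2*m*(3*m - 2)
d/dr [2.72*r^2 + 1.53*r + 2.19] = 5.44*r + 1.53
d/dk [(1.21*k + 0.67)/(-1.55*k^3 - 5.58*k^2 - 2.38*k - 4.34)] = (3.751*k^3 + 9.8673*k^2 + 7.4772*k - 3.6568)/(2.4025*k^6 + 17.298*k^5 + 38.5144*k^4 + 40.0148*k^3 + 54.0988*k^2 + 20.6584*k + 18.8356)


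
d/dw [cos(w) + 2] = -sin(w)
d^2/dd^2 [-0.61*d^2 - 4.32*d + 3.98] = -1.22000000000000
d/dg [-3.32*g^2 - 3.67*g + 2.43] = -6.64*g - 3.67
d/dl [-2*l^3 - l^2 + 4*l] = -6*l^2 - 2*l + 4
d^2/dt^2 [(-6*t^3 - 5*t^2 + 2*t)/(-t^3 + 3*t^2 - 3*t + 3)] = 2*(23*t^6 - 60*t^5 + 81*t^4 + 138*t^3 - 333*t^2 + 216*t + 27)/(t^9 - 9*t^8 + 36*t^7 - 90*t^6 + 162*t^5 - 216*t^4 + 216*t^3 - 162*t^2 + 81*t - 27)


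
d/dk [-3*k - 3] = -3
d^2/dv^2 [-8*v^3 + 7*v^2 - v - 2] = 14 - 48*v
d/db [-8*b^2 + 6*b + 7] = 6 - 16*b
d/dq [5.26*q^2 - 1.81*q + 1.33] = 10.52*q - 1.81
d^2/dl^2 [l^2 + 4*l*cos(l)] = -4*l*cos(l) - 8*sin(l) + 2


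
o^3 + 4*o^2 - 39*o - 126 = (o - 6)*(o + 3)*(o + 7)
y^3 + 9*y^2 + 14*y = y*(y + 2)*(y + 7)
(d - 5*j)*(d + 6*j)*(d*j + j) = d^3*j + d^2*j^2 + d^2*j - 30*d*j^3 + d*j^2 - 30*j^3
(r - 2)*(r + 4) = r^2 + 2*r - 8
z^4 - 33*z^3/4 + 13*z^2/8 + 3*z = z*(z - 8)*(z - 3/4)*(z + 1/2)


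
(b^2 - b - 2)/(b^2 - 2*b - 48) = (-b^2 + b + 2)/(-b^2 + 2*b + 48)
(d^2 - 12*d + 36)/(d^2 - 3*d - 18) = (d - 6)/(d + 3)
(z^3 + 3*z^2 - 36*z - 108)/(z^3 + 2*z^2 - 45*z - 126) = (z - 6)/(z - 7)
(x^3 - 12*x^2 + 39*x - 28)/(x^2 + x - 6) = (x^3 - 12*x^2 + 39*x - 28)/(x^2 + x - 6)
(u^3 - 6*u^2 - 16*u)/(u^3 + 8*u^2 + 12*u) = (u - 8)/(u + 6)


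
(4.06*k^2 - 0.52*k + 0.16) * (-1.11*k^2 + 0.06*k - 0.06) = -4.5066*k^4 + 0.8208*k^3 - 0.4524*k^2 + 0.0408*k - 0.0096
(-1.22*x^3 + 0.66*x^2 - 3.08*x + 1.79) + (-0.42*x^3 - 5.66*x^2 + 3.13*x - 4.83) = -1.64*x^3 - 5.0*x^2 + 0.0499999999999998*x - 3.04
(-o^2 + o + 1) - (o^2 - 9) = -2*o^2 + o + 10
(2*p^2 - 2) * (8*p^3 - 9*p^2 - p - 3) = 16*p^5 - 18*p^4 - 18*p^3 + 12*p^2 + 2*p + 6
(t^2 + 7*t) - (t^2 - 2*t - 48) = 9*t + 48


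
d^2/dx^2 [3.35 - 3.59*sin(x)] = 3.59*sin(x)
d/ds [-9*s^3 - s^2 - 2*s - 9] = -27*s^2 - 2*s - 2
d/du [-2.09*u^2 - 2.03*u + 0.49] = -4.18*u - 2.03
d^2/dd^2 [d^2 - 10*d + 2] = 2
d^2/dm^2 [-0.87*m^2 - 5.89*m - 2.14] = -1.74000000000000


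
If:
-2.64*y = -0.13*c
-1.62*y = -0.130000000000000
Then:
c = 1.63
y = 0.08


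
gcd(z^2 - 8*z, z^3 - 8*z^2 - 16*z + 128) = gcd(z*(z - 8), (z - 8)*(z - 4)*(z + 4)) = z - 8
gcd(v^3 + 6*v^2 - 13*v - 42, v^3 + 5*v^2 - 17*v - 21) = v^2 + 4*v - 21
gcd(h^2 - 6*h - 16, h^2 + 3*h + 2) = h + 2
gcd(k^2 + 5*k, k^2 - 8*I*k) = k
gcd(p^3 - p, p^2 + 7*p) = p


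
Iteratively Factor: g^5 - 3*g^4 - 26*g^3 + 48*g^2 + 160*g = (g + 4)*(g^4 - 7*g^3 + 2*g^2 + 40*g) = (g - 4)*(g + 4)*(g^3 - 3*g^2 - 10*g) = g*(g - 4)*(g + 4)*(g^2 - 3*g - 10) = g*(g - 5)*(g - 4)*(g + 4)*(g + 2)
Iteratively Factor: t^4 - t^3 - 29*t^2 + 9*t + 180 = (t - 3)*(t^3 + 2*t^2 - 23*t - 60) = (t - 3)*(t + 3)*(t^2 - t - 20) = (t - 3)*(t + 3)*(t + 4)*(t - 5)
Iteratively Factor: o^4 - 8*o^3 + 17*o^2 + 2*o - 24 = (o + 1)*(o^3 - 9*o^2 + 26*o - 24) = (o - 3)*(o + 1)*(o^2 - 6*o + 8) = (o - 3)*(o - 2)*(o + 1)*(o - 4)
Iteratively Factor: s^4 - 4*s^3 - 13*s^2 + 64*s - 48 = (s + 4)*(s^3 - 8*s^2 + 19*s - 12) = (s - 3)*(s + 4)*(s^2 - 5*s + 4) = (s - 3)*(s - 1)*(s + 4)*(s - 4)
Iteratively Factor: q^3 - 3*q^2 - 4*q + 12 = (q + 2)*(q^2 - 5*q + 6) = (q - 2)*(q + 2)*(q - 3)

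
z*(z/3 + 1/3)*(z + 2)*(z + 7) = z^4/3 + 10*z^3/3 + 23*z^2/3 + 14*z/3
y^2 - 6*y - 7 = (y - 7)*(y + 1)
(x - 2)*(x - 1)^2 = x^3 - 4*x^2 + 5*x - 2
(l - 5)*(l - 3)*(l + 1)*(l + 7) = l^4 - 42*l^2 + 64*l + 105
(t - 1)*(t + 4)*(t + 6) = t^3 + 9*t^2 + 14*t - 24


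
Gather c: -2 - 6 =-8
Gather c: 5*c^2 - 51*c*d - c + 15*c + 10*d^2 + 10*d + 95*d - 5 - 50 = 5*c^2 + c*(14 - 51*d) + 10*d^2 + 105*d - 55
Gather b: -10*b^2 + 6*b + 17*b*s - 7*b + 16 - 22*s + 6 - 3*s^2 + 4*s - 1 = -10*b^2 + b*(17*s - 1) - 3*s^2 - 18*s + 21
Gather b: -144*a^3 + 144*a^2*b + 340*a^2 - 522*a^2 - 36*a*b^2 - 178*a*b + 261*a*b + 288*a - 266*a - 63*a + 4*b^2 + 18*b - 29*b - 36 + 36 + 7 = -144*a^3 - 182*a^2 - 41*a + b^2*(4 - 36*a) + b*(144*a^2 + 83*a - 11) + 7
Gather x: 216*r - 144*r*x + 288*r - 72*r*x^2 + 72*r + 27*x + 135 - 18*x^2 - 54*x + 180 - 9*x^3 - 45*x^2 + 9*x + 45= 576*r - 9*x^3 + x^2*(-72*r - 63) + x*(-144*r - 18) + 360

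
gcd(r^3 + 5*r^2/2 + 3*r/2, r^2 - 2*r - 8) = 1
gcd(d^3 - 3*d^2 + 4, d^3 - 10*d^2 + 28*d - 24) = d^2 - 4*d + 4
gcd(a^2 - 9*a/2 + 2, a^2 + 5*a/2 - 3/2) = a - 1/2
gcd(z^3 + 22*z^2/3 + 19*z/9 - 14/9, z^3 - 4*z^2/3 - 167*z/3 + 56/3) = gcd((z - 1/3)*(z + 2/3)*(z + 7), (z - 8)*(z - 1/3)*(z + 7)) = z^2 + 20*z/3 - 7/3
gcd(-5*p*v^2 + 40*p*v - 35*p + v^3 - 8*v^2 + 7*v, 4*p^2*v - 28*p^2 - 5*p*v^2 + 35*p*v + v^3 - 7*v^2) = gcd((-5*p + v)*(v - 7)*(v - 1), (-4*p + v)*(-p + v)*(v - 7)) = v - 7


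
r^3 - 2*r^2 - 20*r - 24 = (r - 6)*(r + 2)^2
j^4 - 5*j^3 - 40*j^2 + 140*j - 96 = (j - 8)*(j - 2)*(j - 1)*(j + 6)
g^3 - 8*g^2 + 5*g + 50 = (g - 5)^2*(g + 2)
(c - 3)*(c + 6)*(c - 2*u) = c^3 - 2*c^2*u + 3*c^2 - 6*c*u - 18*c + 36*u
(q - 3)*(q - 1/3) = q^2 - 10*q/3 + 1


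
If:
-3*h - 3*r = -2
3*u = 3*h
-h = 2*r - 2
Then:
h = -2/3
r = 4/3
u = -2/3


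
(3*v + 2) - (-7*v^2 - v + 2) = 7*v^2 + 4*v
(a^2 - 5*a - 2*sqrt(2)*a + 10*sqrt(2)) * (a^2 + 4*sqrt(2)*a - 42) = a^4 - 5*a^3 + 2*sqrt(2)*a^3 - 58*a^2 - 10*sqrt(2)*a^2 + 84*sqrt(2)*a + 290*a - 420*sqrt(2)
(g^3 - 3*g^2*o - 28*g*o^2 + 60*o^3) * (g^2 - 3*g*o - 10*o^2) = g^5 - 6*g^4*o - 29*g^3*o^2 + 174*g^2*o^3 + 100*g*o^4 - 600*o^5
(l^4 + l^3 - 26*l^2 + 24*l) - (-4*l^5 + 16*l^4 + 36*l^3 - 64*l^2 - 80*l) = 4*l^5 - 15*l^4 - 35*l^3 + 38*l^2 + 104*l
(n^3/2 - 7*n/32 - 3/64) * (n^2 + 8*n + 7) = n^5/2 + 4*n^4 + 105*n^3/32 - 115*n^2/64 - 61*n/32 - 21/64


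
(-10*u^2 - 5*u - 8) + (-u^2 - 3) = -11*u^2 - 5*u - 11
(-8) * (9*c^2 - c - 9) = -72*c^2 + 8*c + 72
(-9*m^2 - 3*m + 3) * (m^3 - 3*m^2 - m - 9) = -9*m^5 + 24*m^4 + 21*m^3 + 75*m^2 + 24*m - 27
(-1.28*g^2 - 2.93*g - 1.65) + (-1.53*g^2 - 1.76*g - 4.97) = -2.81*g^2 - 4.69*g - 6.62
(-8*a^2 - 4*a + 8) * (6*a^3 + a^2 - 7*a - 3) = -48*a^5 - 32*a^4 + 100*a^3 + 60*a^2 - 44*a - 24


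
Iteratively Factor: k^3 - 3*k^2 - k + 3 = (k - 3)*(k^2 - 1) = (k - 3)*(k + 1)*(k - 1)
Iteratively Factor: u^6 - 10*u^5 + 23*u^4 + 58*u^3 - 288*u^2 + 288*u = (u - 3)*(u^5 - 7*u^4 + 2*u^3 + 64*u^2 - 96*u) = (u - 4)*(u - 3)*(u^4 - 3*u^3 - 10*u^2 + 24*u) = (u - 4)*(u - 3)*(u - 2)*(u^3 - u^2 - 12*u) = u*(u - 4)*(u - 3)*(u - 2)*(u^2 - u - 12) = u*(u - 4)*(u - 3)*(u - 2)*(u + 3)*(u - 4)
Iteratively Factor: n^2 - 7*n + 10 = (n - 2)*(n - 5)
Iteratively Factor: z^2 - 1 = (z - 1)*(z + 1)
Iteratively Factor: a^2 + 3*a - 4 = (a - 1)*(a + 4)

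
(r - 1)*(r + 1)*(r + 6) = r^3 + 6*r^2 - r - 6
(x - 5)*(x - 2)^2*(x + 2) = x^4 - 7*x^3 + 6*x^2 + 28*x - 40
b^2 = b^2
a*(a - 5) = a^2 - 5*a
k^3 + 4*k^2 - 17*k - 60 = (k - 4)*(k + 3)*(k + 5)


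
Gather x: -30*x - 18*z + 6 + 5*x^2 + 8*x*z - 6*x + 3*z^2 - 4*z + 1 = 5*x^2 + x*(8*z - 36) + 3*z^2 - 22*z + 7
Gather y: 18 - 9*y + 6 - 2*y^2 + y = -2*y^2 - 8*y + 24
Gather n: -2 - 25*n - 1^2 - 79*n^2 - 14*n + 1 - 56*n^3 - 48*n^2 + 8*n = -56*n^3 - 127*n^2 - 31*n - 2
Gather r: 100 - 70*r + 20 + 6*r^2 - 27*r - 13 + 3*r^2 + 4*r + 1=9*r^2 - 93*r + 108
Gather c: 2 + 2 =4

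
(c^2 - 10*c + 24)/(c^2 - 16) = (c - 6)/(c + 4)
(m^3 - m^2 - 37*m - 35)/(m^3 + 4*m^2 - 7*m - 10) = (m - 7)/(m - 2)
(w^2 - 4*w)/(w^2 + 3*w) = (w - 4)/(w + 3)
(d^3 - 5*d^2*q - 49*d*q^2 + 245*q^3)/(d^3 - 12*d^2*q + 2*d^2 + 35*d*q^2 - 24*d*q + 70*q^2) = (d + 7*q)/(d + 2)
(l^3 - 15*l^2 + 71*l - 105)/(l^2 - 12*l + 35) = l - 3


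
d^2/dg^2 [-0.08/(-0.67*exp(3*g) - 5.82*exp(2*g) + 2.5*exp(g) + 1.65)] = ((-0.4824*exp(2*g) - 1.8624*exp(g) + 0.2)*(0.67*exp(3*g) + 5.82*exp(2*g) - 2.5*exp(g) - 1.65) + 0.08*(2.01*exp(2*g) + 11.64*exp(g) - 2.5)*(4.02*exp(2*g) + 23.28*exp(g) - 5.0)*exp(g))*exp(g)/(0.67*exp(3*g) + 5.82*exp(2*g) - 2.5*exp(g) - 1.65)^3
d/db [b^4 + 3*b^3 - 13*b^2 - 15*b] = 4*b^3 + 9*b^2 - 26*b - 15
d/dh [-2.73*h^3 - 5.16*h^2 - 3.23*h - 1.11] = -8.19*h^2 - 10.32*h - 3.23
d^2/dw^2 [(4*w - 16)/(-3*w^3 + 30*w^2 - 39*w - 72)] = 8*(-(w - 4)*(3*w^2 - 20*w + 13)^2 + (3*w^2 - 20*w + (w - 4)*(3*w - 10) + 13)*(w^3 - 10*w^2 + 13*w + 24))/(3*(w^3 - 10*w^2 + 13*w + 24)^3)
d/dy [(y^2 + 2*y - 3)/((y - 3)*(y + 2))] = 3*(-y^2 - 2*y - 5)/(y^4 - 2*y^3 - 11*y^2 + 12*y + 36)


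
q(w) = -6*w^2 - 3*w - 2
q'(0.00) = -3.00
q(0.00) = -2.00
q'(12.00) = -147.00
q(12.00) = -902.00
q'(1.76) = -24.12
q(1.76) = -25.87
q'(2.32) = -30.84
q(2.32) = -41.25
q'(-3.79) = 42.48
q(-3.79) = -76.81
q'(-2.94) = 32.28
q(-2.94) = -45.04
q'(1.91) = -25.92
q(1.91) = -29.62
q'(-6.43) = 74.16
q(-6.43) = -230.78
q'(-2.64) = 28.68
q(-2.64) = -35.90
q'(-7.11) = 82.32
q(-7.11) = -283.98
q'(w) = -12*w - 3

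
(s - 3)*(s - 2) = s^2 - 5*s + 6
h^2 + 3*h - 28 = (h - 4)*(h + 7)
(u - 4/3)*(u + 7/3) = u^2 + u - 28/9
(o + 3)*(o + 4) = o^2 + 7*o + 12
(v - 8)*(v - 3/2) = v^2 - 19*v/2 + 12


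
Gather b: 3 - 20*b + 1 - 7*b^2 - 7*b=-7*b^2 - 27*b + 4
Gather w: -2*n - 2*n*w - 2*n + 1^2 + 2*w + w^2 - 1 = -4*n + w^2 + w*(2 - 2*n)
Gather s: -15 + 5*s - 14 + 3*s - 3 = 8*s - 32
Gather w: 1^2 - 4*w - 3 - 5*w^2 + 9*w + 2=-5*w^2 + 5*w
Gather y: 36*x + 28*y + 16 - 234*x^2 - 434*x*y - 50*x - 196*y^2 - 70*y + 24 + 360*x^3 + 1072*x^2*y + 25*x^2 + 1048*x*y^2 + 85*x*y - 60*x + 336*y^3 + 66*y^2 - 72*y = 360*x^3 - 209*x^2 - 74*x + 336*y^3 + y^2*(1048*x - 130) + y*(1072*x^2 - 349*x - 114) + 40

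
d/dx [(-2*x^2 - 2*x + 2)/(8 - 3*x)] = 2*(3*x^2 - 16*x - 5)/(9*x^2 - 48*x + 64)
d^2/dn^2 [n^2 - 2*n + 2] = 2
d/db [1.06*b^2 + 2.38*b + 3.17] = 2.12*b + 2.38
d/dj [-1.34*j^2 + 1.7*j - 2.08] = 1.7 - 2.68*j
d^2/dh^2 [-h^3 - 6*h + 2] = -6*h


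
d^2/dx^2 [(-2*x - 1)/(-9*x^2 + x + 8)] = 2*((-54*x - 7)*(-9*x^2 + x + 8) - (2*x + 1)*(18*x - 1)^2)/(-9*x^2 + x + 8)^3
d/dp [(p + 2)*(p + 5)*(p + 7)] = 3*p^2 + 28*p + 59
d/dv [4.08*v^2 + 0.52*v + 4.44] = 8.16*v + 0.52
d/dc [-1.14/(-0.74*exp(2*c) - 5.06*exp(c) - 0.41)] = (-1.6872*exp(c) - 5.7684)*exp(c)/(0.74*exp(2*c) + 5.06*exp(c) + 0.41)^2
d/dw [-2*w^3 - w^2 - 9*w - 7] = -6*w^2 - 2*w - 9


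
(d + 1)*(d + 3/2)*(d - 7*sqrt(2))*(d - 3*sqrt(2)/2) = d^4 - 17*sqrt(2)*d^3/2 + 5*d^3/2 - 85*sqrt(2)*d^2/4 + 45*d^2/2 - 51*sqrt(2)*d/4 + 105*d/2 + 63/2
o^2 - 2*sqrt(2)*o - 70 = (o - 7*sqrt(2))*(o + 5*sqrt(2))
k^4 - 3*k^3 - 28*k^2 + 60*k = k*(k - 6)*(k - 2)*(k + 5)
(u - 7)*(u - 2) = u^2 - 9*u + 14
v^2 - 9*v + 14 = (v - 7)*(v - 2)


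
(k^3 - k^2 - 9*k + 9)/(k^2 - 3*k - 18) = (k^2 - 4*k + 3)/(k - 6)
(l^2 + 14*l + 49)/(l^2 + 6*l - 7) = (l + 7)/(l - 1)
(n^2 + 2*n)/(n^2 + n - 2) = n/(n - 1)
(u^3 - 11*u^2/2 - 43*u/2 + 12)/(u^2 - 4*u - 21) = (u^2 - 17*u/2 + 4)/(u - 7)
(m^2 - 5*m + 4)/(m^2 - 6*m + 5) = (m - 4)/(m - 5)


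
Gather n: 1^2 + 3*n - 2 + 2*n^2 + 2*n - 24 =2*n^2 + 5*n - 25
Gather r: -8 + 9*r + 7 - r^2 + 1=-r^2 + 9*r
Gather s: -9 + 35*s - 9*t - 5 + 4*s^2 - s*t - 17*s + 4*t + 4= 4*s^2 + s*(18 - t) - 5*t - 10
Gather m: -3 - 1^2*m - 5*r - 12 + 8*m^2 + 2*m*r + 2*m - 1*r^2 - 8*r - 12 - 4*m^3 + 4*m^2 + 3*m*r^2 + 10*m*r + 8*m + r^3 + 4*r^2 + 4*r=-4*m^3 + 12*m^2 + m*(3*r^2 + 12*r + 9) + r^3 + 3*r^2 - 9*r - 27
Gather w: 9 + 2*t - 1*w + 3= 2*t - w + 12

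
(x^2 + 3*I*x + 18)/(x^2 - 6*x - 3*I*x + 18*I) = (x + 6*I)/(x - 6)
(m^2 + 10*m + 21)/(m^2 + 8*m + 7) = (m + 3)/(m + 1)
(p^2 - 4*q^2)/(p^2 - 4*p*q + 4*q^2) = (p + 2*q)/(p - 2*q)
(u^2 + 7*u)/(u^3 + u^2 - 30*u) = (u + 7)/(u^2 + u - 30)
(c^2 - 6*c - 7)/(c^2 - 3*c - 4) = (c - 7)/(c - 4)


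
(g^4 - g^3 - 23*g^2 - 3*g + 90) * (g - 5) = g^5 - 6*g^4 - 18*g^3 + 112*g^2 + 105*g - 450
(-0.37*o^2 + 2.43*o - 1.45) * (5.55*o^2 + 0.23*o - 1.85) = -2.0535*o^4 + 13.4014*o^3 - 6.8041*o^2 - 4.829*o + 2.6825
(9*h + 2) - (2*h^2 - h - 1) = -2*h^2 + 10*h + 3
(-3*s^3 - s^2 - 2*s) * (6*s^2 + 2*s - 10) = -18*s^5 - 12*s^4 + 16*s^3 + 6*s^2 + 20*s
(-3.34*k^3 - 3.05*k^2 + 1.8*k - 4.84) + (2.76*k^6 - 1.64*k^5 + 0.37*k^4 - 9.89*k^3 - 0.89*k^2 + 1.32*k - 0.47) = 2.76*k^6 - 1.64*k^5 + 0.37*k^4 - 13.23*k^3 - 3.94*k^2 + 3.12*k - 5.31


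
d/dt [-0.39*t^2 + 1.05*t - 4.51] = 1.05 - 0.78*t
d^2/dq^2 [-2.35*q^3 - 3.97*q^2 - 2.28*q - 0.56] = -14.1*q - 7.94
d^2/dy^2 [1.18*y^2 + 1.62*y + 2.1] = 2.36000000000000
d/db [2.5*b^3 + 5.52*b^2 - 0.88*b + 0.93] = 7.5*b^2 + 11.04*b - 0.88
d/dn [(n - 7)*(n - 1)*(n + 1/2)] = 3*n^2 - 15*n + 3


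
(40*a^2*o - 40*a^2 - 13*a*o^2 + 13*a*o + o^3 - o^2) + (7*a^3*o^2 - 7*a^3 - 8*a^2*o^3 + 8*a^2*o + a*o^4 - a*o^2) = 7*a^3*o^2 - 7*a^3 - 8*a^2*o^3 + 48*a^2*o - 40*a^2 + a*o^4 - 14*a*o^2 + 13*a*o + o^3 - o^2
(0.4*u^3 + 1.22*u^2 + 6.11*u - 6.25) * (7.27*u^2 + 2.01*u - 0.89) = 2.908*u^5 + 9.6734*u^4 + 46.5159*u^3 - 34.2422*u^2 - 18.0004*u + 5.5625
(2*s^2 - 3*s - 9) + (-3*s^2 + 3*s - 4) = -s^2 - 13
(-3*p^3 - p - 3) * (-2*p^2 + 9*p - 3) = 6*p^5 - 27*p^4 + 11*p^3 - 3*p^2 - 24*p + 9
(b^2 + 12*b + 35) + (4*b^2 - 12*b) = 5*b^2 + 35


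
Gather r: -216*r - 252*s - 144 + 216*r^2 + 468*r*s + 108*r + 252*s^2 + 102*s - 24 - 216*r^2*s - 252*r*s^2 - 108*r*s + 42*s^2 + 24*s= r^2*(216 - 216*s) + r*(-252*s^2 + 360*s - 108) + 294*s^2 - 126*s - 168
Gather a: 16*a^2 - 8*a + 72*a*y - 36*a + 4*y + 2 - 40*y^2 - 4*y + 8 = 16*a^2 + a*(72*y - 44) - 40*y^2 + 10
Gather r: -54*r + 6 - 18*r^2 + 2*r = -18*r^2 - 52*r + 6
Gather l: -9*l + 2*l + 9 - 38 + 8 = -7*l - 21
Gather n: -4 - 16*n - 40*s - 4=-16*n - 40*s - 8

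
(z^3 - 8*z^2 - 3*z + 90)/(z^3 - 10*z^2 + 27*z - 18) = (z^2 - 2*z - 15)/(z^2 - 4*z + 3)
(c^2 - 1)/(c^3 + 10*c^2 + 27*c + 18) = (c - 1)/(c^2 + 9*c + 18)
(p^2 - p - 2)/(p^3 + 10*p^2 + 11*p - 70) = (p + 1)/(p^2 + 12*p + 35)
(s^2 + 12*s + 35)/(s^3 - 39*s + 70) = (s + 5)/(s^2 - 7*s + 10)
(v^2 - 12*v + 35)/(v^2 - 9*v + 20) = (v - 7)/(v - 4)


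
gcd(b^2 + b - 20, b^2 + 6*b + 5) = b + 5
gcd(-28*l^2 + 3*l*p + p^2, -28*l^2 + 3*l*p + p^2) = -28*l^2 + 3*l*p + p^2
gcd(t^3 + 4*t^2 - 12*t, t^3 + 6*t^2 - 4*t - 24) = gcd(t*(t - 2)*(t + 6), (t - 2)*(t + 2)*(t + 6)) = t^2 + 4*t - 12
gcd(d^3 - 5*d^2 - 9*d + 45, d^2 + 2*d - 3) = d + 3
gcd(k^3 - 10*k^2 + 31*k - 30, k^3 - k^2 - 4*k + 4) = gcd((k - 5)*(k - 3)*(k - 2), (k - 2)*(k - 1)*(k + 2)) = k - 2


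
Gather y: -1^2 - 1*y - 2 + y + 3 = 0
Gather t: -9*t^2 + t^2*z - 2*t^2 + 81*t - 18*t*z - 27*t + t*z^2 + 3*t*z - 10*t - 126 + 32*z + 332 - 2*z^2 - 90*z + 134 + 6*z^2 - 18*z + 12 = t^2*(z - 11) + t*(z^2 - 15*z + 44) + 4*z^2 - 76*z + 352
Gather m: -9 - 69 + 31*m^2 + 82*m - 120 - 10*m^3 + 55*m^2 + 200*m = -10*m^3 + 86*m^2 + 282*m - 198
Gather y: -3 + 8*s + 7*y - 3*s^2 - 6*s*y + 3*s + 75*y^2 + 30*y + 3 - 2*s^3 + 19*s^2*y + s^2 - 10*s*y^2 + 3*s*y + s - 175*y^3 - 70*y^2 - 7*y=-2*s^3 - 2*s^2 + 12*s - 175*y^3 + y^2*(5 - 10*s) + y*(19*s^2 - 3*s + 30)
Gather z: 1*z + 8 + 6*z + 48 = 7*z + 56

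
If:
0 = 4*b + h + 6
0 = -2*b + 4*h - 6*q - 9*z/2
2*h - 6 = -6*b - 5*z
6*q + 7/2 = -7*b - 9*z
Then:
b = -43/92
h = -95/23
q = -949/184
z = 157/46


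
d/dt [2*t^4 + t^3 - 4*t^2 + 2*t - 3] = 8*t^3 + 3*t^2 - 8*t + 2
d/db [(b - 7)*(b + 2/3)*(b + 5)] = 3*b^2 - 8*b/3 - 109/3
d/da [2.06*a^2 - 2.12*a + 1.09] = 4.12*a - 2.12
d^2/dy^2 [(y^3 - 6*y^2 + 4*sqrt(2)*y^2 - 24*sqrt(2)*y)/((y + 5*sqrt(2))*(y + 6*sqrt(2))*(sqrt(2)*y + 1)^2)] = 4*(y^7 - 18*y^6 + 11*sqrt(2)*y^6 - 342*sqrt(2)*y^5 + 18*y^5 - 5148*y^4 - 650*sqrt(2)*y^4 - 18999*sqrt(2)*y^3 - 6929*y^3 - 62100*y^2 - 15210*sqrt(2)*y^2 - 23400*y + 720*sqrt(2)*y + 7200*sqrt(2) + 177840)/(4*y^10 + 140*sqrt(2)*y^9 + 4164*y^8 + 34136*sqrt(2)*y^7 + 334529*y^6 + 993201*sqrt(2)*y^5 + 3471002*y^4 + 3377662*sqrt(2)*y^3 + 3596760*y^2 + 982800*sqrt(2)*y + 216000)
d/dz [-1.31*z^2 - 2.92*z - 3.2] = -2.62*z - 2.92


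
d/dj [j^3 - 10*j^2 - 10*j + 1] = 3*j^2 - 20*j - 10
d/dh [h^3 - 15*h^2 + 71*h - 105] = 3*h^2 - 30*h + 71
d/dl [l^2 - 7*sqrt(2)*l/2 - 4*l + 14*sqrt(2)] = 2*l - 7*sqrt(2)/2 - 4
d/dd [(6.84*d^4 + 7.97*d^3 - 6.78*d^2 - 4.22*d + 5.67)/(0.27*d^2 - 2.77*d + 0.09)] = (3.6936*d^5 - 54.6885*d^4 - 41.6914*d^3 + 22.0719*d^2 - 4.2822*d + 15.3261)/(0.0729*d^4 - 1.4958*d^3 + 7.7215*d^2 - 0.4986*d + 0.0081)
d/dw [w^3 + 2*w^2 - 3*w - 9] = 3*w^2 + 4*w - 3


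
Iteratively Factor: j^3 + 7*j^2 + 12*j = (j + 4)*(j^2 + 3*j) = (j + 3)*(j + 4)*(j)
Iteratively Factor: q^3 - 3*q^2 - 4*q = (q - 4)*(q^2 + q) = q*(q - 4)*(q + 1)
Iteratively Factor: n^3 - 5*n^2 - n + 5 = (n - 1)*(n^2 - 4*n - 5) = (n - 1)*(n + 1)*(n - 5)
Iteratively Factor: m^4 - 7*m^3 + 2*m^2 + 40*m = (m - 4)*(m^3 - 3*m^2 - 10*m) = (m - 5)*(m - 4)*(m^2 + 2*m) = m*(m - 5)*(m - 4)*(m + 2)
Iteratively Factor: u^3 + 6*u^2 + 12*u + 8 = (u + 2)*(u^2 + 4*u + 4) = (u + 2)^2*(u + 2)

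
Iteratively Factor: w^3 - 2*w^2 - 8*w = (w - 4)*(w^2 + 2*w) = w*(w - 4)*(w + 2)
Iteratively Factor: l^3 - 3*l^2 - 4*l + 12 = (l - 3)*(l^2 - 4) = (l - 3)*(l - 2)*(l + 2)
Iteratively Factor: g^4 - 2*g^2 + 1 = (g - 1)*(g^3 + g^2 - g - 1) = (g - 1)^2*(g^2 + 2*g + 1) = (g - 1)^2*(g + 1)*(g + 1)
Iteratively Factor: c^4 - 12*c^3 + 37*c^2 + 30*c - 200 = (c - 5)*(c^3 - 7*c^2 + 2*c + 40) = (c - 5)^2*(c^2 - 2*c - 8) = (c - 5)^2*(c + 2)*(c - 4)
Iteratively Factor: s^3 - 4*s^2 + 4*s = (s - 2)*(s^2 - 2*s) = (s - 2)^2*(s)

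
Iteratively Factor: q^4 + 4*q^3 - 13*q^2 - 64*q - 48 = (q + 1)*(q^3 + 3*q^2 - 16*q - 48) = (q + 1)*(q + 3)*(q^2 - 16) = (q - 4)*(q + 1)*(q + 3)*(q + 4)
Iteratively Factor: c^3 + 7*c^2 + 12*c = (c + 4)*(c^2 + 3*c) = c*(c + 4)*(c + 3)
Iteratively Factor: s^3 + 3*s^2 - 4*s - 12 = (s + 2)*(s^2 + s - 6) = (s + 2)*(s + 3)*(s - 2)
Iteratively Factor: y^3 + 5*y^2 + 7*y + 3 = (y + 3)*(y^2 + 2*y + 1) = (y + 1)*(y + 3)*(y + 1)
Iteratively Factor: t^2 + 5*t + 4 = (t + 4)*(t + 1)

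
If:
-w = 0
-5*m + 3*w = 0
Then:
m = 0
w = 0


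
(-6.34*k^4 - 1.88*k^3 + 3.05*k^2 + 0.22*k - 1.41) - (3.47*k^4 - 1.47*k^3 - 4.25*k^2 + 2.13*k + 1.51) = -9.81*k^4 - 0.41*k^3 + 7.3*k^2 - 1.91*k - 2.92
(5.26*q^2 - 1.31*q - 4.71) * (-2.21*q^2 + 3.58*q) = -11.6246*q^4 + 21.7259*q^3 + 5.7193*q^2 - 16.8618*q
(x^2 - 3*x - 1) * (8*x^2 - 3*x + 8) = 8*x^4 - 27*x^3 + 9*x^2 - 21*x - 8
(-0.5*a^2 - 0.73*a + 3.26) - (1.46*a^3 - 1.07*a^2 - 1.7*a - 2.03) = -1.46*a^3 + 0.57*a^2 + 0.97*a + 5.29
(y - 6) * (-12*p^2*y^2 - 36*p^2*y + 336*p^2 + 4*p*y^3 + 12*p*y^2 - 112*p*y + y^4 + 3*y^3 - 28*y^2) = -12*p^2*y^3 + 36*p^2*y^2 + 552*p^2*y - 2016*p^2 + 4*p*y^4 - 12*p*y^3 - 184*p*y^2 + 672*p*y + y^5 - 3*y^4 - 46*y^3 + 168*y^2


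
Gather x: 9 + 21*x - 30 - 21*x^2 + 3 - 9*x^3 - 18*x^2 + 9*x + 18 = -9*x^3 - 39*x^2 + 30*x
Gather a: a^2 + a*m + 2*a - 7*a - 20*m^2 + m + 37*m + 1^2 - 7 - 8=a^2 + a*(m - 5) - 20*m^2 + 38*m - 14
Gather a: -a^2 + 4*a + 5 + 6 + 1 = -a^2 + 4*a + 12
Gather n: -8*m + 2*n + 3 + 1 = -8*m + 2*n + 4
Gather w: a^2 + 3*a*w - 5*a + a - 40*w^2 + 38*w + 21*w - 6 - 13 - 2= a^2 - 4*a - 40*w^2 + w*(3*a + 59) - 21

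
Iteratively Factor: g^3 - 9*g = (g - 3)*(g^2 + 3*g) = (g - 3)*(g + 3)*(g)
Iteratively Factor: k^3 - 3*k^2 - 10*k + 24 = (k + 3)*(k^2 - 6*k + 8) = (k - 4)*(k + 3)*(k - 2)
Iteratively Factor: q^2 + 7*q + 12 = (q + 4)*(q + 3)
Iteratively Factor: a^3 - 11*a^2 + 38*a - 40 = (a - 2)*(a^2 - 9*a + 20) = (a - 5)*(a - 2)*(a - 4)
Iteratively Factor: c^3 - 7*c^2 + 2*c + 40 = (c + 2)*(c^2 - 9*c + 20) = (c - 5)*(c + 2)*(c - 4)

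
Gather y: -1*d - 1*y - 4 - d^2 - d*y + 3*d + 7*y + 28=-d^2 + 2*d + y*(6 - d) + 24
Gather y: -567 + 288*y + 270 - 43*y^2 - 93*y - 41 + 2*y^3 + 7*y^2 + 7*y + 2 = 2*y^3 - 36*y^2 + 202*y - 336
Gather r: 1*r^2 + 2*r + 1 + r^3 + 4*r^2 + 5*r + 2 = r^3 + 5*r^2 + 7*r + 3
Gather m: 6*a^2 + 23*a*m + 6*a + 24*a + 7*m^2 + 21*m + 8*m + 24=6*a^2 + 30*a + 7*m^2 + m*(23*a + 29) + 24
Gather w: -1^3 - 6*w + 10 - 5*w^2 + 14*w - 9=-5*w^2 + 8*w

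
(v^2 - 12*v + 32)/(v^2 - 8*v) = (v - 4)/v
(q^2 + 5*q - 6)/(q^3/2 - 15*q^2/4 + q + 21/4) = 4*(q^2 + 5*q - 6)/(2*q^3 - 15*q^2 + 4*q + 21)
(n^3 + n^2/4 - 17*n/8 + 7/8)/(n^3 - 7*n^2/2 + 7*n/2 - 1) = (n + 7/4)/(n - 2)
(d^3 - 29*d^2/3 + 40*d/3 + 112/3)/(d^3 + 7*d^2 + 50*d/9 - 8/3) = 3*(d^2 - 11*d + 28)/(3*d^2 + 17*d - 6)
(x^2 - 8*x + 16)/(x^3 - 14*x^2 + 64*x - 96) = 1/(x - 6)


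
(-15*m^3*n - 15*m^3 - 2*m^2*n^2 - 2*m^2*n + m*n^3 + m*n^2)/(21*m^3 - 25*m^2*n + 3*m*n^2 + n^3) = m*(-15*m^2*n - 15*m^2 - 2*m*n^2 - 2*m*n + n^3 + n^2)/(21*m^3 - 25*m^2*n + 3*m*n^2 + n^3)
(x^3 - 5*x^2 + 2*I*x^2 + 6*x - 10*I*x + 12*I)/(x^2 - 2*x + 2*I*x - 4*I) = x - 3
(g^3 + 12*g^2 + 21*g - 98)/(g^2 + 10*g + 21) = (g^2 + 5*g - 14)/(g + 3)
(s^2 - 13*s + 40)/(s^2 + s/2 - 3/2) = 2*(s^2 - 13*s + 40)/(2*s^2 + s - 3)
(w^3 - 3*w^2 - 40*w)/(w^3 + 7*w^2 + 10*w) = (w - 8)/(w + 2)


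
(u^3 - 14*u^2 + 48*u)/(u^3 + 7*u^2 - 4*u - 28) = u*(u^2 - 14*u + 48)/(u^3 + 7*u^2 - 4*u - 28)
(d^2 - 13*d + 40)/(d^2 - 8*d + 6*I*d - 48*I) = (d - 5)/(d + 6*I)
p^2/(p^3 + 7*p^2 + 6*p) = p/(p^2 + 7*p + 6)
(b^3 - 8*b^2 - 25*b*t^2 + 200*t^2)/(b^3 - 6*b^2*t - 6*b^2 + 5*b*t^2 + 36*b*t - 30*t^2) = (-b^2 - 5*b*t + 8*b + 40*t)/(-b^2 + b*t + 6*b - 6*t)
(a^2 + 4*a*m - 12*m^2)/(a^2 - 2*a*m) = (a + 6*m)/a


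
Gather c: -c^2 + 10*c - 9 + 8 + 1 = -c^2 + 10*c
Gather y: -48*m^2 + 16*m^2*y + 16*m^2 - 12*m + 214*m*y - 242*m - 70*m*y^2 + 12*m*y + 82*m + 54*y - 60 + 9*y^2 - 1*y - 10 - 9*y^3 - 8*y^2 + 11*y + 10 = -32*m^2 - 172*m - 9*y^3 + y^2*(1 - 70*m) + y*(16*m^2 + 226*m + 64) - 60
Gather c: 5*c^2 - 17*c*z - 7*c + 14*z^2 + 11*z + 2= 5*c^2 + c*(-17*z - 7) + 14*z^2 + 11*z + 2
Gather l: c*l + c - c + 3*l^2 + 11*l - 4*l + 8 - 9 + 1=3*l^2 + l*(c + 7)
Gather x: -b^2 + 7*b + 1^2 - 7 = -b^2 + 7*b - 6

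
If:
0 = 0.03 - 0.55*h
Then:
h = 0.05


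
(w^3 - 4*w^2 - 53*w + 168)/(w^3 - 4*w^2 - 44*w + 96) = (w^2 + 4*w - 21)/(w^2 + 4*w - 12)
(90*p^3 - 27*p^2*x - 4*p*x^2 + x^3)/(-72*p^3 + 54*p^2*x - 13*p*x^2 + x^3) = (5*p + x)/(-4*p + x)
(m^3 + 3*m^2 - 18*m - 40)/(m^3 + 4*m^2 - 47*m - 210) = (m^2 - 2*m - 8)/(m^2 - m - 42)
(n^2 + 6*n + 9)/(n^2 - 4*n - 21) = (n + 3)/(n - 7)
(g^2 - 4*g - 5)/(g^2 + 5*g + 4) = (g - 5)/(g + 4)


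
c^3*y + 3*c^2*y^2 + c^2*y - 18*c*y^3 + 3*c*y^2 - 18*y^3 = (c - 3*y)*(c + 6*y)*(c*y + y)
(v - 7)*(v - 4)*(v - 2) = v^3 - 13*v^2 + 50*v - 56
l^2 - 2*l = l*(l - 2)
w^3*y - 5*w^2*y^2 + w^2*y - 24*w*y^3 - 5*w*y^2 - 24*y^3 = (w - 8*y)*(w + 3*y)*(w*y + y)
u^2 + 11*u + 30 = (u + 5)*(u + 6)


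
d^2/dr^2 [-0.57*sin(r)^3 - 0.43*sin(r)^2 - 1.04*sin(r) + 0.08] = 1.4675*sin(r) - 1.2825*sin(3*r) - 0.86*cos(2*r)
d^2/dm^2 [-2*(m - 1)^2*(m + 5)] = -12*m - 12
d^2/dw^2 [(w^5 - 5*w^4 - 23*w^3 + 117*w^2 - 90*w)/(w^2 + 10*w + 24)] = 2*(3*w^7 + 75*w^6 + 666*w^5 + 1740*w^4 - 6848*w^3 - 42264*w^2 - 33264*w + 88992)/(w^6 + 30*w^5 + 372*w^4 + 2440*w^3 + 8928*w^2 + 17280*w + 13824)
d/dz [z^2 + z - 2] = 2*z + 1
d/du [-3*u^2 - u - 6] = -6*u - 1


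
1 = 1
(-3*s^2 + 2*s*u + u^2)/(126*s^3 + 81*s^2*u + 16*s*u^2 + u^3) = (-s + u)/(42*s^2 + 13*s*u + u^2)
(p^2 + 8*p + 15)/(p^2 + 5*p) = (p + 3)/p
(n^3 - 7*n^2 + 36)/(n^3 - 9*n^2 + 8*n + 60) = (n - 3)/(n - 5)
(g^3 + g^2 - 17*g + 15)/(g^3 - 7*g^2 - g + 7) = (g^2 + 2*g - 15)/(g^2 - 6*g - 7)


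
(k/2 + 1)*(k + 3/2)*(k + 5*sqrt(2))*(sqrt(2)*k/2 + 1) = sqrt(2)*k^4/4 + 7*sqrt(2)*k^3/8 + 3*k^3 + 13*sqrt(2)*k^2/4 + 21*k^2/2 + 9*k + 35*sqrt(2)*k/4 + 15*sqrt(2)/2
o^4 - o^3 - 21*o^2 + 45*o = o*(o - 3)^2*(o + 5)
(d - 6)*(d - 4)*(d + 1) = d^3 - 9*d^2 + 14*d + 24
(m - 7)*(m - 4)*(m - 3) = m^3 - 14*m^2 + 61*m - 84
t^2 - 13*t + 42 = (t - 7)*(t - 6)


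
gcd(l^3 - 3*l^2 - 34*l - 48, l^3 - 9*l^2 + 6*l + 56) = l + 2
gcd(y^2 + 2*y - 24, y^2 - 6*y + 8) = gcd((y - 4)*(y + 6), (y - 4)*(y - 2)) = y - 4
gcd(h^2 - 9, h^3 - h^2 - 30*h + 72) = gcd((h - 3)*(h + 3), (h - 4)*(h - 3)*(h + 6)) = h - 3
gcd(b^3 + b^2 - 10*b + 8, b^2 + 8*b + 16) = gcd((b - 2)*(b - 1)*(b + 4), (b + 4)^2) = b + 4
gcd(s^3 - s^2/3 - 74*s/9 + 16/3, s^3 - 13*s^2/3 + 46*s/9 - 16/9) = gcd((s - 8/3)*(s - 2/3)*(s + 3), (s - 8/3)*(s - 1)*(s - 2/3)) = s^2 - 10*s/3 + 16/9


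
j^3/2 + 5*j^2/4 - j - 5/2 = (j/2 + sqrt(2)/2)*(j + 5/2)*(j - sqrt(2))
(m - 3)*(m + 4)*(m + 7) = m^3 + 8*m^2 - 5*m - 84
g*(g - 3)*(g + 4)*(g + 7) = g^4 + 8*g^3 - 5*g^2 - 84*g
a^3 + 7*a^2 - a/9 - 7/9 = (a - 1/3)*(a + 1/3)*(a + 7)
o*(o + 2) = o^2 + 2*o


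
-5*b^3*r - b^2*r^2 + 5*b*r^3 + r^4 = r*(-b + r)*(b + r)*(5*b + r)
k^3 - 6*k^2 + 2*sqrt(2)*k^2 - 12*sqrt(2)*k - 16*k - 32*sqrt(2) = (k - 8)*(k + 2)*(k + 2*sqrt(2))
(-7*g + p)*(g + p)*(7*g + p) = -49*g^3 - 49*g^2*p + g*p^2 + p^3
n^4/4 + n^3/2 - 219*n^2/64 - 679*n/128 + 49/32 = (n/4 + 1)*(n - 7/2)*(n - 1/4)*(n + 7/4)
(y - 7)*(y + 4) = y^2 - 3*y - 28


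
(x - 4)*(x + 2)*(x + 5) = x^3 + 3*x^2 - 18*x - 40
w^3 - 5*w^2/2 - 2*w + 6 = (w - 2)^2*(w + 3/2)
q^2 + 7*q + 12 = (q + 3)*(q + 4)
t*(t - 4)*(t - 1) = t^3 - 5*t^2 + 4*t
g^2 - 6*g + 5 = (g - 5)*(g - 1)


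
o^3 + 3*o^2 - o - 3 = (o - 1)*(o + 1)*(o + 3)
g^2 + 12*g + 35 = (g + 5)*(g + 7)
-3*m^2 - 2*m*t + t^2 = (-3*m + t)*(m + t)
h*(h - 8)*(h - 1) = h^3 - 9*h^2 + 8*h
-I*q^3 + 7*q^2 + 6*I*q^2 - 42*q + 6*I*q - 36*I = (q - 6)*(q + 6*I)*(-I*q + 1)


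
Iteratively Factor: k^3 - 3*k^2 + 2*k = (k)*(k^2 - 3*k + 2) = k*(k - 1)*(k - 2)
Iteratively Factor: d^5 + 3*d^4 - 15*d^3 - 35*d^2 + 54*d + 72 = (d - 3)*(d^4 + 6*d^3 + 3*d^2 - 26*d - 24) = (d - 3)*(d + 1)*(d^3 + 5*d^2 - 2*d - 24) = (d - 3)*(d + 1)*(d + 3)*(d^2 + 2*d - 8) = (d - 3)*(d - 2)*(d + 1)*(d + 3)*(d + 4)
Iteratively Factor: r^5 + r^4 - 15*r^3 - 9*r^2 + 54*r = (r - 3)*(r^4 + 4*r^3 - 3*r^2 - 18*r) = (r - 3)*(r - 2)*(r^3 + 6*r^2 + 9*r) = r*(r - 3)*(r - 2)*(r^2 + 6*r + 9) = r*(r - 3)*(r - 2)*(r + 3)*(r + 3)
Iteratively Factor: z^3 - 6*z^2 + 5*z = (z - 1)*(z^2 - 5*z) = (z - 5)*(z - 1)*(z)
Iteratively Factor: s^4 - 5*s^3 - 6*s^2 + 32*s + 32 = (s + 2)*(s^3 - 7*s^2 + 8*s + 16) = (s + 1)*(s + 2)*(s^2 - 8*s + 16) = (s - 4)*(s + 1)*(s + 2)*(s - 4)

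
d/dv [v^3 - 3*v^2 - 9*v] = 3*v^2 - 6*v - 9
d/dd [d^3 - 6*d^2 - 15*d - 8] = 3*d^2 - 12*d - 15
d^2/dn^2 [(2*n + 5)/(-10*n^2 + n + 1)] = 2*((2*n + 5)*(20*n - 1)^2 + 12*(5*n + 4)*(-10*n^2 + n + 1))/(-10*n^2 + n + 1)^3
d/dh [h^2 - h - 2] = 2*h - 1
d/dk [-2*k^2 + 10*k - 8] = 10 - 4*k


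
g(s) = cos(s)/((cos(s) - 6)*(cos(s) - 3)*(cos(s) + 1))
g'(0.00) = 0.00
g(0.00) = 0.05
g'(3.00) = -50.33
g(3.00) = -3.55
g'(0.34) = -0.02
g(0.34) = 0.05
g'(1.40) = -0.05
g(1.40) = 0.01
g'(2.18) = -0.17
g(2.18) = -0.06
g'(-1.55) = 0.05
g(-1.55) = 0.00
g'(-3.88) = -0.36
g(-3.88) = -0.11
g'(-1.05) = 0.04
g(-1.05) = 0.02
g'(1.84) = -0.08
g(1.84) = -0.02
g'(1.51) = -0.05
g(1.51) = 0.00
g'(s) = -sin(s)/((cos(s) - 6)*(cos(s) - 3)*(cos(s) + 1)) + sin(s)*cos(s)/((cos(s) - 6)*(cos(s) - 3)*(cos(s) + 1)^2) + sin(s)*cos(s)/((cos(s) - 6)*(cos(s) - 3)^2*(cos(s) + 1)) + sin(s)*cos(s)/((cos(s) - 6)^2*(cos(s) - 3)*(cos(s) + 1))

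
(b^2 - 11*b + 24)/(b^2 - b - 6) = (b - 8)/(b + 2)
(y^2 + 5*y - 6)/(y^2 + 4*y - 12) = (y - 1)/(y - 2)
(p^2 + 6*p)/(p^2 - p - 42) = p/(p - 7)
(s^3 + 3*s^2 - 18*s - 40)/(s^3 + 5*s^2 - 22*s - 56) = (s + 5)/(s + 7)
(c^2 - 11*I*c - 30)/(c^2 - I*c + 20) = (c - 6*I)/(c + 4*I)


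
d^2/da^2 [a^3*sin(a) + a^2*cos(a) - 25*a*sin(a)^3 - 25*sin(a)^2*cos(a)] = -a^3*sin(a) + 5*a^2*cos(a) + 225*a*sin(a)^3 - 148*a*sin(a) + 75*sin(a)^2*cos(a) - 48*cos(a)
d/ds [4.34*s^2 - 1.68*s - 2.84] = 8.68*s - 1.68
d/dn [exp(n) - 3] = exp(n)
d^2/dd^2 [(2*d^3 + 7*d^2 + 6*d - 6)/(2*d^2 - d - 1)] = 2*(44*d^3 - 24*d^2 + 78*d - 17)/(8*d^6 - 12*d^5 - 6*d^4 + 11*d^3 + 3*d^2 - 3*d - 1)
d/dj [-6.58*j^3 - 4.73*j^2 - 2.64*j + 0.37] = -19.74*j^2 - 9.46*j - 2.64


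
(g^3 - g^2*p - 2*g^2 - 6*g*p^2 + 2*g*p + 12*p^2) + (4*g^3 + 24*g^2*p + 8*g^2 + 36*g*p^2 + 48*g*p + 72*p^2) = 5*g^3 + 23*g^2*p + 6*g^2 + 30*g*p^2 + 50*g*p + 84*p^2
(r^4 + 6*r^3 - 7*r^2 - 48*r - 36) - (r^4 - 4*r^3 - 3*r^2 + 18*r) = 10*r^3 - 4*r^2 - 66*r - 36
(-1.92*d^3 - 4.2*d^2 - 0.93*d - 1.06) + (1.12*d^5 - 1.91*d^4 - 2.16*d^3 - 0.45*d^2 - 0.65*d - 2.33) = 1.12*d^5 - 1.91*d^4 - 4.08*d^3 - 4.65*d^2 - 1.58*d - 3.39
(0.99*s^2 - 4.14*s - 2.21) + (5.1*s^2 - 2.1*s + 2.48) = 6.09*s^2 - 6.24*s + 0.27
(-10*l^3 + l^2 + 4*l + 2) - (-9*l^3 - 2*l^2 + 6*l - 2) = -l^3 + 3*l^2 - 2*l + 4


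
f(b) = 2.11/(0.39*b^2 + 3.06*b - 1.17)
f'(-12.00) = 0.04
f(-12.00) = 0.12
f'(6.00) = -0.02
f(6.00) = 0.07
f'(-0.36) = -1.19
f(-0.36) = -0.95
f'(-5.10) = 0.04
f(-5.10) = -0.32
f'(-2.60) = -0.05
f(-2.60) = -0.33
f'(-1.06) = -0.30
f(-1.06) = -0.53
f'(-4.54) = 0.02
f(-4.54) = -0.30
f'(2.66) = -0.11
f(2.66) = 0.22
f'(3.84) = -0.05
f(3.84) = 0.13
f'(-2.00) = -0.10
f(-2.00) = -0.37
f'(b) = 2.11*(-0.78*b - 3.06)/(0.39*b^2 + 3.06*b - 1.17)^2 = (-1.6458*b - 6.4566)/(0.39*b^2 + 3.06*b - 1.17)^2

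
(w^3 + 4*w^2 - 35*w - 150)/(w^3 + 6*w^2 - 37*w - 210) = (w + 5)/(w + 7)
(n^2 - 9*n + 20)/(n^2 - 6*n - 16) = (-n^2 + 9*n - 20)/(-n^2 + 6*n + 16)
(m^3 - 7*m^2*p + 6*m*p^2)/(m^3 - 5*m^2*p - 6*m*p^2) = (m - p)/(m + p)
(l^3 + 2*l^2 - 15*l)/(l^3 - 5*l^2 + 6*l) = (l + 5)/(l - 2)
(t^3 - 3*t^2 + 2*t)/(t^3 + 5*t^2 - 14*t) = (t - 1)/(t + 7)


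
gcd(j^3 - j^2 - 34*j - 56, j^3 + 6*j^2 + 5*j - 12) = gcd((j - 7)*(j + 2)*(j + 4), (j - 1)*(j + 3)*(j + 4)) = j + 4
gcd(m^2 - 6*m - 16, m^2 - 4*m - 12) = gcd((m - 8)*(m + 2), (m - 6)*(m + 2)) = m + 2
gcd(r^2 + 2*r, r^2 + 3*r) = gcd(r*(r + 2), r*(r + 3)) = r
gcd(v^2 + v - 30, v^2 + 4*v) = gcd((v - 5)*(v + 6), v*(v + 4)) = 1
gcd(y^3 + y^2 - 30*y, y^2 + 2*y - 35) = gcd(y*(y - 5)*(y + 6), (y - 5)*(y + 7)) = y - 5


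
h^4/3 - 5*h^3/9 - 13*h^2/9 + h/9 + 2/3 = (h/3 + 1/3)*(h - 3)*(h - 2/3)*(h + 1)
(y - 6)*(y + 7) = y^2 + y - 42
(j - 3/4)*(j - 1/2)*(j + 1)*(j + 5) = j^4 + 19*j^3/4 - 17*j^2/8 - 4*j + 15/8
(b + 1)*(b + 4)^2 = b^3 + 9*b^2 + 24*b + 16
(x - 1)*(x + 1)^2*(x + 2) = x^4 + 3*x^3 + x^2 - 3*x - 2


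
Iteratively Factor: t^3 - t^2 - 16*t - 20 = (t - 5)*(t^2 + 4*t + 4) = (t - 5)*(t + 2)*(t + 2)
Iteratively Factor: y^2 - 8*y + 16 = (y - 4)*(y - 4)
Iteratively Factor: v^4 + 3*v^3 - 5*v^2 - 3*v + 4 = (v + 1)*(v^3 + 2*v^2 - 7*v + 4) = (v - 1)*(v + 1)*(v^2 + 3*v - 4) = (v - 1)^2*(v + 1)*(v + 4)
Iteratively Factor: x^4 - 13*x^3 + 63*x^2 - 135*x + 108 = (x - 3)*(x^3 - 10*x^2 + 33*x - 36) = (x - 4)*(x - 3)*(x^2 - 6*x + 9) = (x - 4)*(x - 3)^2*(x - 3)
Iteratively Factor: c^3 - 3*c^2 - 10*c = (c - 5)*(c^2 + 2*c) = c*(c - 5)*(c + 2)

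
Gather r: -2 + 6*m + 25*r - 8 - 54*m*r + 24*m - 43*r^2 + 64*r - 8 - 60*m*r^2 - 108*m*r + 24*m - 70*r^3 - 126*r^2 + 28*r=54*m - 70*r^3 + r^2*(-60*m - 169) + r*(117 - 162*m) - 18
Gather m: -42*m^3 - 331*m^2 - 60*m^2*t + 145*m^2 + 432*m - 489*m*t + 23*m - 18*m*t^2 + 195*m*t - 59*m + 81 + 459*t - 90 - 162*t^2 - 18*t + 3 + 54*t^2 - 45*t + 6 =-42*m^3 + m^2*(-60*t - 186) + m*(-18*t^2 - 294*t + 396) - 108*t^2 + 396*t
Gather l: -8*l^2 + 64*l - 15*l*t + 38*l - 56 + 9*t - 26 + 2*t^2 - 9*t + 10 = -8*l^2 + l*(102 - 15*t) + 2*t^2 - 72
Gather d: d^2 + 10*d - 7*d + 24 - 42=d^2 + 3*d - 18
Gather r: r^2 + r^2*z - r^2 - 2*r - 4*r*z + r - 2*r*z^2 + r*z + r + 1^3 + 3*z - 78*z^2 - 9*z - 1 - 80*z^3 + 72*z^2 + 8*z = r^2*z + r*(-2*z^2 - 3*z) - 80*z^3 - 6*z^2 + 2*z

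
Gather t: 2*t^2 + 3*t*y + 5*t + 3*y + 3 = 2*t^2 + t*(3*y + 5) + 3*y + 3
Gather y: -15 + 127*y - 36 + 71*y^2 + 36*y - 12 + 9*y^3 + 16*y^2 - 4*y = 9*y^3 + 87*y^2 + 159*y - 63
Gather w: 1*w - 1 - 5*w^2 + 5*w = -5*w^2 + 6*w - 1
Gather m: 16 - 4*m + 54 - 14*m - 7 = 63 - 18*m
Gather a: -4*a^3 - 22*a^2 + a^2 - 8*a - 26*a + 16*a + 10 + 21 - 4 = -4*a^3 - 21*a^2 - 18*a + 27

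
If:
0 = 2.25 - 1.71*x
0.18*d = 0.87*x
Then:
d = 6.36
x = 1.32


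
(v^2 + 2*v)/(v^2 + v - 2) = v/(v - 1)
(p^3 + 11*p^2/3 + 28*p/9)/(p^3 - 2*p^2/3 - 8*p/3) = (p + 7/3)/(p - 2)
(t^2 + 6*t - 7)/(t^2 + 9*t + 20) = (t^2 + 6*t - 7)/(t^2 + 9*t + 20)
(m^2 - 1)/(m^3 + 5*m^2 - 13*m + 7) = (m + 1)/(m^2 + 6*m - 7)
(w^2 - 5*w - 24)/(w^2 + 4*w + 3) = (w - 8)/(w + 1)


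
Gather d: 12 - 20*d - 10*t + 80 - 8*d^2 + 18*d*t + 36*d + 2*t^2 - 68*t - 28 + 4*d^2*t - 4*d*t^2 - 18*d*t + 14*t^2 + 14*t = d^2*(4*t - 8) + d*(16 - 4*t^2) + 16*t^2 - 64*t + 64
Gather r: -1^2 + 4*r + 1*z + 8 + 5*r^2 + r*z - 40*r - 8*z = 5*r^2 + r*(z - 36) - 7*z + 7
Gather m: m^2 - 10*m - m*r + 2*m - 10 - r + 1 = m^2 + m*(-r - 8) - r - 9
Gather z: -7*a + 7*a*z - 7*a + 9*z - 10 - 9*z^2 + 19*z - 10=-14*a - 9*z^2 + z*(7*a + 28) - 20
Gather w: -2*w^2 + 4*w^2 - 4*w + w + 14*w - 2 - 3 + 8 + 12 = 2*w^2 + 11*w + 15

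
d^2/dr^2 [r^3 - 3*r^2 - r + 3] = 6*r - 6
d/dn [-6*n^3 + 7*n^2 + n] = -18*n^2 + 14*n + 1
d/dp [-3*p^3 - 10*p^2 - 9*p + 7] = -9*p^2 - 20*p - 9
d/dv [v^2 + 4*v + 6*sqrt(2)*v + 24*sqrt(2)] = 2*v + 4 + 6*sqrt(2)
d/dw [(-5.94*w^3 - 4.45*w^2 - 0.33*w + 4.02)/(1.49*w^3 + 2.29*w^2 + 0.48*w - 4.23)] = (-6.9721*w^4 - 4.719*w^3 + 56.0289*w^2 + 19.2354*w - 0.5337)/(2.2201*w^6 + 6.8242*w^5 + 6.6745*w^4 - 10.407*w^3 - 19.143*w^2 - 4.0608*w + 17.8929)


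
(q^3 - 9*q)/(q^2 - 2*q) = (q^2 - 9)/(q - 2)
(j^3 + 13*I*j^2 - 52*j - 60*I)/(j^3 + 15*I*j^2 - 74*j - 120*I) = (j + 2*I)/(j + 4*I)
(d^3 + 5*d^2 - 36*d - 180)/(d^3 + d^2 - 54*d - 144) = (d^2 - d - 30)/(d^2 - 5*d - 24)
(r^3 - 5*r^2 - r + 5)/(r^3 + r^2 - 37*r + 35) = (r + 1)/(r + 7)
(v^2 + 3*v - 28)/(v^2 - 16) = (v + 7)/(v + 4)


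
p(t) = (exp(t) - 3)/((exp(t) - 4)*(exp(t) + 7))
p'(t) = -(exp(t) - 3)*exp(t)/((exp(t) - 4)*(exp(t) + 7)^2) + exp(t)/((exp(t) - 4)*(exp(t) + 7)) - (exp(t) - 3)*exp(t)/((exp(t) - 4)^2*(exp(t) + 7)) = (-exp(2*t) + 6*exp(t) - 19)*exp(t)/(exp(4*t) + 6*exp(3*t) - 47*exp(2*t) - 168*exp(t) + 784)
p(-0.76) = 0.10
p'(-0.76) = -0.01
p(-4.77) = 0.11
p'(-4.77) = -0.00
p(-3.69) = 0.11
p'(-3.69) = -0.00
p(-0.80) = 0.10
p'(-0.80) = -0.01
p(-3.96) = 0.11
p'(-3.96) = -0.00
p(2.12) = 0.08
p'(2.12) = -0.07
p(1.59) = 0.18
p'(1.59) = -0.58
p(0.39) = 0.07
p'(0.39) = -0.04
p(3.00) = 0.04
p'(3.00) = -0.03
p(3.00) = 0.04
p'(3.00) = -0.03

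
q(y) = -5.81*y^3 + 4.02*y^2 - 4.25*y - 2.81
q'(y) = -17.43*y^2 + 8.04*y - 4.25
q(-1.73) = 46.66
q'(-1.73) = -70.33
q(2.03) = -43.47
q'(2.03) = -59.76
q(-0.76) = 5.29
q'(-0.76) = -20.43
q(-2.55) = 130.51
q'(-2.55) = -138.09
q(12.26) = -10157.18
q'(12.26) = -2525.54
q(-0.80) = 6.14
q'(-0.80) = -21.84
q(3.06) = -144.65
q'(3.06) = -142.86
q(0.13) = -3.31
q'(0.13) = -3.50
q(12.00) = -9514.61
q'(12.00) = -2417.69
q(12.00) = -9514.61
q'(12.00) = -2417.69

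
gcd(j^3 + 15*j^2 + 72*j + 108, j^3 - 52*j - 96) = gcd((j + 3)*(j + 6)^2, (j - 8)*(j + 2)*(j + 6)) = j + 6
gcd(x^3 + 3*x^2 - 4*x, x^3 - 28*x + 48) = 1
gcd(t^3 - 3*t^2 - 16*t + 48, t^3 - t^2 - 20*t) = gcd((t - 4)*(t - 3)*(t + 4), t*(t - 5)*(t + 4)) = t + 4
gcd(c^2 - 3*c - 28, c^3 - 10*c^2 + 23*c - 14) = c - 7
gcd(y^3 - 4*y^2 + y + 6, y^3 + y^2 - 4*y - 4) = y^2 - y - 2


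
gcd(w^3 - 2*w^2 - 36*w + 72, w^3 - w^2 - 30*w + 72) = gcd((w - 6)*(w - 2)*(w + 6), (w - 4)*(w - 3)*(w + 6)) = w + 6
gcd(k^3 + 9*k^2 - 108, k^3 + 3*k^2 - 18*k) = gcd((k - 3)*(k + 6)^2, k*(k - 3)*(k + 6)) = k^2 + 3*k - 18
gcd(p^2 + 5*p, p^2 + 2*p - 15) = p + 5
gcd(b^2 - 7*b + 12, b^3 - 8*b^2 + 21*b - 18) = b - 3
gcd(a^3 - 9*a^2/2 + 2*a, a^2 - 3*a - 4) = a - 4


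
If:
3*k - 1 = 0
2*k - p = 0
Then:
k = 1/3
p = 2/3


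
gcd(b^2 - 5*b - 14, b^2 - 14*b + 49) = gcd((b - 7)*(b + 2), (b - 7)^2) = b - 7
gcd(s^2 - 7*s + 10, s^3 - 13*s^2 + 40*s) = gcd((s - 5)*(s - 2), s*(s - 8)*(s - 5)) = s - 5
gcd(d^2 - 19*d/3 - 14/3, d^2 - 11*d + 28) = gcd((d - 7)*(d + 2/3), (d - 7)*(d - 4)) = d - 7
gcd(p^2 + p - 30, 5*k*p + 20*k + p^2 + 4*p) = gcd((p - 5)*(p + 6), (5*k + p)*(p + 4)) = 1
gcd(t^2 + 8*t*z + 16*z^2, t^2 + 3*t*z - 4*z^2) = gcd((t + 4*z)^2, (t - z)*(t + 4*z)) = t + 4*z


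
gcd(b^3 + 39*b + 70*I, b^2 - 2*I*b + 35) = b^2 - 2*I*b + 35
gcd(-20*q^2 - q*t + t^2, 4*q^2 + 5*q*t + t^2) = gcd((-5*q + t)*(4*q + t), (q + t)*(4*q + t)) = 4*q + t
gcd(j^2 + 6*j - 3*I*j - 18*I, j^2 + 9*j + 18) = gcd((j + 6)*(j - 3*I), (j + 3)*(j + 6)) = j + 6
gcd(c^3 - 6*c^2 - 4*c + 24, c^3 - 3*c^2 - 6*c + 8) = c + 2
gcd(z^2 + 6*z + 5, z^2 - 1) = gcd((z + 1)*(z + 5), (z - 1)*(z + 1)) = z + 1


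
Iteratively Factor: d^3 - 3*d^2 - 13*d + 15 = (d + 3)*(d^2 - 6*d + 5) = (d - 5)*(d + 3)*(d - 1)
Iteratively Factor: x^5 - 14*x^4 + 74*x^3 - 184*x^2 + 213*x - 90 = (x - 1)*(x^4 - 13*x^3 + 61*x^2 - 123*x + 90) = (x - 5)*(x - 1)*(x^3 - 8*x^2 + 21*x - 18) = (x - 5)*(x - 3)*(x - 1)*(x^2 - 5*x + 6) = (x - 5)*(x - 3)^2*(x - 1)*(x - 2)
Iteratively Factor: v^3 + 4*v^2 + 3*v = (v + 3)*(v^2 + v) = (v + 1)*(v + 3)*(v)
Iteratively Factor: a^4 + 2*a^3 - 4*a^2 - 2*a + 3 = (a - 1)*(a^3 + 3*a^2 - a - 3) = (a - 1)*(a + 1)*(a^2 + 2*a - 3) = (a - 1)*(a + 1)*(a + 3)*(a - 1)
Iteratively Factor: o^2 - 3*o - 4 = (o - 4)*(o + 1)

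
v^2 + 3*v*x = v*(v + 3*x)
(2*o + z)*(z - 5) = 2*o*z - 10*o + z^2 - 5*z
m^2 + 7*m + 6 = (m + 1)*(m + 6)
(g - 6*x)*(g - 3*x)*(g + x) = g^3 - 8*g^2*x + 9*g*x^2 + 18*x^3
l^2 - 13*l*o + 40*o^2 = (l - 8*o)*(l - 5*o)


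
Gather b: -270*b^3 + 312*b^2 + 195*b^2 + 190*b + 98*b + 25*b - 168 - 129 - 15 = -270*b^3 + 507*b^2 + 313*b - 312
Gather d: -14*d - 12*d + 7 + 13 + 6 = 26 - 26*d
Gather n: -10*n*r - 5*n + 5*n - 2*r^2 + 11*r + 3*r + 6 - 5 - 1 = -10*n*r - 2*r^2 + 14*r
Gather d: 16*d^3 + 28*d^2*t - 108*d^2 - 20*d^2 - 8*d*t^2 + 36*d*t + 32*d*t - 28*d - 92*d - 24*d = 16*d^3 + d^2*(28*t - 128) + d*(-8*t^2 + 68*t - 144)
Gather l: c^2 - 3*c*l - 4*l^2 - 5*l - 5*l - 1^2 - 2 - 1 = c^2 - 4*l^2 + l*(-3*c - 10) - 4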